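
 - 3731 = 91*( - 41) 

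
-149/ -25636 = 149/25636 = 0.01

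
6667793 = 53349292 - 46681499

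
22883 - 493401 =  - 470518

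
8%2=0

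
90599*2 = 181198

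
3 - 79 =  - 76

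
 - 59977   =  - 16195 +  - 43782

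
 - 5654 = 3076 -8730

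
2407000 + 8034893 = 10441893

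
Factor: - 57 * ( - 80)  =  4560 = 2^4*3^1*5^1*19^1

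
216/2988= 6/83 = 0.07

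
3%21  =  3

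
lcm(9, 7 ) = 63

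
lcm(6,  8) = 24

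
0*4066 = 0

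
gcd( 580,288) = 4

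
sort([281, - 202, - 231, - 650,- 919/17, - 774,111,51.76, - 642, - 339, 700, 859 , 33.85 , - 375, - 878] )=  [ - 878 , - 774, -650 , - 642, - 375 , - 339, - 231, - 202, - 919/17,33.85, 51.76, 111,281,700,859]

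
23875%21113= 2762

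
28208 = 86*328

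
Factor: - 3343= - 3343^1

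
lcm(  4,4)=4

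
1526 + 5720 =7246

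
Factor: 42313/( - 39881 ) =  - 17^1*131^1*2099^( - 1 ) = - 2227/2099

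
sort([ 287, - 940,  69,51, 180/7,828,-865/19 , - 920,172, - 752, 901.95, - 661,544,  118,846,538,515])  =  [ -940, - 920,  -  752,  -  661, - 865/19,180/7, 51,69,118, 172 , 287,515,538, 544, 828,846 , 901.95]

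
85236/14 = 42618/7= 6088.29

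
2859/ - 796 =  - 2859/796 = - 3.59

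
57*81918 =4669326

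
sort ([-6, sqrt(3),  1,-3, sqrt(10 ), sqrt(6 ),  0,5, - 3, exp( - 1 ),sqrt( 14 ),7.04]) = [ - 6,  -  3,-3 , 0,  exp( - 1 ), 1,sqrt( 3),  sqrt(6),sqrt( 10 ),sqrt(14),5, 7.04] 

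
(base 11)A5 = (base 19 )61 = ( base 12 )97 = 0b1110011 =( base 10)115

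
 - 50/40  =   - 5/4  =  - 1.25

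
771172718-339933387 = 431239331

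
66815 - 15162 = 51653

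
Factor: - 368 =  - 2^4*23^1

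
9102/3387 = 3034/1129 = 2.69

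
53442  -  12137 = 41305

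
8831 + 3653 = 12484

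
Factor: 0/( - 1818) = 0 = 0^1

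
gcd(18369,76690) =1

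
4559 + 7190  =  11749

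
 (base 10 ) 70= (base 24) 2m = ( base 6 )154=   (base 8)106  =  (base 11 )64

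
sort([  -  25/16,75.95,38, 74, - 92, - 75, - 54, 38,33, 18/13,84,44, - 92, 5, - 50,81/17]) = [ - 92, - 92,-75, - 54, - 50 , - 25/16,18/13,81/17,5,33, 38,  38, 44,74,75.95, 84 ] 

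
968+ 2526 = 3494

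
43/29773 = 43/29773 = 0.00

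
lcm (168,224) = 672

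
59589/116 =59589/116= 513.70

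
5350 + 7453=12803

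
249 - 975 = - 726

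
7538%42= 20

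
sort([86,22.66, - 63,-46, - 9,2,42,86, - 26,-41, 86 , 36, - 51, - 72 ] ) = [ - 72, -63, - 51,-46, - 41, - 26,- 9, 2,  22.66, 36, 42,86, 86,86 ]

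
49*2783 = 136367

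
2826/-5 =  - 566 + 4/5 = - 565.20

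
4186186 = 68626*61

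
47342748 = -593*( - 79836 ) 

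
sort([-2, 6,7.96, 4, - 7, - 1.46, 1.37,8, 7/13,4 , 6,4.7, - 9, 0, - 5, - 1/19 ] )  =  [ - 9, - 7, - 5, - 2, - 1.46,-1/19, 0, 7/13, 1.37,4,4, 4.7,6, 6, 7.96, 8 ] 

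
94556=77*1228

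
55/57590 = 11/11518 = 0.00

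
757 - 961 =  - 204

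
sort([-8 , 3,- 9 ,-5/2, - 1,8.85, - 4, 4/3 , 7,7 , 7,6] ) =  [ - 9,-8 ,-4,  -  5/2, - 1, 4/3,3,6,7,7,7,8.85 ]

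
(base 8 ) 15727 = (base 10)7127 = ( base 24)c8n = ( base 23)dak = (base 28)92f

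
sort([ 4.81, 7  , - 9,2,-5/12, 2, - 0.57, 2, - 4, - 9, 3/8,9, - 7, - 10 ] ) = [ - 10, - 9, - 9,-7, - 4 , - 0.57, - 5/12 , 3/8, 2,2, 2,4.81, 7, 9 ]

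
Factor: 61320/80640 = 73/96 = 2^( - 5)*3^(  -  1) *73^1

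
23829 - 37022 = -13193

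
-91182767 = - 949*96083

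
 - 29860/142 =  - 14930/71= - 210.28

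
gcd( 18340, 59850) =70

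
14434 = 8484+5950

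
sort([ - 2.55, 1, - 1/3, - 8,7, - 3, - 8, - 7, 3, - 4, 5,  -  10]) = [-10  , - 8, - 8, - 7, - 4, - 3, - 2.55,  -  1/3,  1, 3 , 5,7]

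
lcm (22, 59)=1298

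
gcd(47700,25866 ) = 18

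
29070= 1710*17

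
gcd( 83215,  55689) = 1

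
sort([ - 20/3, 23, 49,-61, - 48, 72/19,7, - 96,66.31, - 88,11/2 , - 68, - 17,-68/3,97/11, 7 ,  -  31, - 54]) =[ - 96, - 88, - 68,-61, - 54,-48, - 31, - 68/3, - 17,-20/3,  72/19,11/2, 7 , 7, 97/11,23,49,66.31]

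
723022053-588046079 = 134975974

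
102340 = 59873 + 42467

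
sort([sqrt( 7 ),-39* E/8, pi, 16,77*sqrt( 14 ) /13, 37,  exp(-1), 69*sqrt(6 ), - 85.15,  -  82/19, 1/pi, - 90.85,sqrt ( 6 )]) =[ - 90.85,  -  85.15, - 39 *E/8,  -  82/19,1/pi, exp( - 1), sqrt( 6 ),sqrt (7), pi, 16, 77*sqrt ( 14 ) /13,37,69*sqrt(6)]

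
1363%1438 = 1363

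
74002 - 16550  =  57452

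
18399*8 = 147192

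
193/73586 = 193/73586  =  0.00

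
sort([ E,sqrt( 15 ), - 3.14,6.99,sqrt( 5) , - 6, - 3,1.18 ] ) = [ - 6 , - 3.14,- 3, 1.18,  sqrt( 5), E,sqrt( 15 ),6.99]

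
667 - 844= - 177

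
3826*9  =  34434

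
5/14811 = 5/14811 = 0.00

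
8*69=552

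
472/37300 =118/9325 = 0.01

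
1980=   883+1097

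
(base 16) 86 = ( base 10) 134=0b10000110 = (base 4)2012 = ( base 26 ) 54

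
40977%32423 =8554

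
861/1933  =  861/1933 = 0.45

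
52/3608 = 13/902 = 0.01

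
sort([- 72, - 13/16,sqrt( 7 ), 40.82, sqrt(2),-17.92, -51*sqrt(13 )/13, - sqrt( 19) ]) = [ - 72 , - 17.92,  -  51*sqrt(13 )/13, - sqrt( 19), - 13/16,sqrt(2 ),sqrt( 7 ),40.82]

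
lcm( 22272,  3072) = 89088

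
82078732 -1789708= 80289024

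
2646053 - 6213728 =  - 3567675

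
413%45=8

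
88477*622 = 55032694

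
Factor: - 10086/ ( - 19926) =41/81 = 3^( - 4 )*41^1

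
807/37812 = 269/12604  =  0.02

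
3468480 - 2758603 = 709877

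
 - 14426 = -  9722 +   -  4704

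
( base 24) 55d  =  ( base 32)2u5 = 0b101111000101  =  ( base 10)3013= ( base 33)2PA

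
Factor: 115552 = 2^5* 23^1*157^1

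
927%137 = 105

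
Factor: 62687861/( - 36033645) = - 3^( - 1)*5^(-1 )*593^(  -  1)*1019^1 *4051^ (-1)*61519^1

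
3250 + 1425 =4675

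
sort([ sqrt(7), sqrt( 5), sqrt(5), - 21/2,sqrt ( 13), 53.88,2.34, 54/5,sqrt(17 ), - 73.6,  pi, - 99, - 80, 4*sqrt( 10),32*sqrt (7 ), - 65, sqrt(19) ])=[- 99 , - 80, - 73.6, - 65,-21/2, sqrt(5),sqrt(5), 2.34,sqrt(7), pi , sqrt( 13 ), sqrt(17), sqrt( 19 ),54/5, 4*sqrt(10 ), 53.88, 32*sqrt(7) ]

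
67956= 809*84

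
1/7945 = 1/7945 = 0.00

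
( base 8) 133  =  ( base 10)91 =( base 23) 3m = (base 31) 2t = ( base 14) 67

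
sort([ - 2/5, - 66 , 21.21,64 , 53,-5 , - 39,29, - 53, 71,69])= [ - 66,- 53, - 39, - 5, - 2/5,  21.21 , 29,53,  64 , 69,71] 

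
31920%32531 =31920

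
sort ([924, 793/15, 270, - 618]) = [  -  618,793/15, 270, 924 ] 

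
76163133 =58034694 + 18128439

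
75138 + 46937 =122075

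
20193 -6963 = 13230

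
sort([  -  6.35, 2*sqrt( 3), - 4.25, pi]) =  [-6.35, - 4.25,pi,2*sqrt( 3)]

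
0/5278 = 0 = 0.00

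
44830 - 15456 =29374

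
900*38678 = 34810200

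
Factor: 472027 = 472027^1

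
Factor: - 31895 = - 5^1*6379^1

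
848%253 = 89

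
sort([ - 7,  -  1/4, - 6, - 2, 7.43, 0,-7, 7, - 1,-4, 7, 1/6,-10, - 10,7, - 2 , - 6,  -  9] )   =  [  -  10, - 10, - 9, - 7, -7, - 6,-6, - 4, - 2, - 2, - 1, - 1/4,0 , 1/6,7, 7 , 7, 7.43]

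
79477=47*1691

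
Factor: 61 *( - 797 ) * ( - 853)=61^1 *797^1*853^1 =41470301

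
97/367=97/367 = 0.26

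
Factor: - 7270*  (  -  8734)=63496180 = 2^2*5^1*  11^1*397^1*727^1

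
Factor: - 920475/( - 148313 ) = 3^2*5^2*11^(-1)*97^( - 1 )*139^( - 1)*4091^1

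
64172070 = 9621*6670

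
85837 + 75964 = 161801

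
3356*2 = 6712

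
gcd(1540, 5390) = 770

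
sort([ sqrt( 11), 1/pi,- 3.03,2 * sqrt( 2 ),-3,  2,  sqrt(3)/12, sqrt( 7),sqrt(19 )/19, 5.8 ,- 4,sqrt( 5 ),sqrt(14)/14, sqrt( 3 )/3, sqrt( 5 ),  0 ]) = [  -  4,- 3.03, - 3,0,  sqrt( 3)/12, sqrt( 19 ) /19, sqrt( 14 ) /14, 1/pi,sqrt( 3 ) /3, 2, sqrt(5 ), sqrt(5 ), sqrt( 7 ), 2*sqrt(2),  sqrt(11), 5.8 ]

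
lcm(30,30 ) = 30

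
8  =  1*8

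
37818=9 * 4202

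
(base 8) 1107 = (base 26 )mb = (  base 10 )583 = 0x247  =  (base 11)490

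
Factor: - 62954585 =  - 5^1*109^1*115513^1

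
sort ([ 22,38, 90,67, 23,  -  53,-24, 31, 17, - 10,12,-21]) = [ - 53,-24,-21,- 10, 12, 17, 22, 23, 31, 38, 67, 90]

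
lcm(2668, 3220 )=93380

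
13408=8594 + 4814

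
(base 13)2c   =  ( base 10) 38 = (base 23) 1F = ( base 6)102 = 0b100110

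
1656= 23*72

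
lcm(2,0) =0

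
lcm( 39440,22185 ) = 354960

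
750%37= 10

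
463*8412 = 3894756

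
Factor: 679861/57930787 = 7^1*13^1*31^1*241^1*57930787^(-1)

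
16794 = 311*54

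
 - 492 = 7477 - 7969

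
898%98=16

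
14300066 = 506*28261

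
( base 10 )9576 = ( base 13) 4488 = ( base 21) 10F0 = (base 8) 22550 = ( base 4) 2111220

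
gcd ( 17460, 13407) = 3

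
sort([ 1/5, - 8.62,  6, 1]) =[ -8.62,1/5, 1,6]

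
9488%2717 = 1337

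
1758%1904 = 1758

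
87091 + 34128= 121219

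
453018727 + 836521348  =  1289540075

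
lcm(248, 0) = 0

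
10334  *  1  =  10334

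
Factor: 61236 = 2^2*3^7*7^1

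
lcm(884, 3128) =40664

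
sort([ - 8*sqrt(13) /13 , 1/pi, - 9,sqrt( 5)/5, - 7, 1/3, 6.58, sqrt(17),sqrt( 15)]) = [ - 9, - 7, - 8*sqrt(13 )/13, 1/pi,1/3,sqrt ( 5) /5,sqrt(15), sqrt( 17 ), 6.58 ] 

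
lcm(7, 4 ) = 28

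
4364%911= 720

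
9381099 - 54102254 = -44721155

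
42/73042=21/36521 = 0.00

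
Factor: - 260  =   - 2^2*5^1*13^1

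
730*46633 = 34042090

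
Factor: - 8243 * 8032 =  - 66207776  =  -2^5*251^1 * 8243^1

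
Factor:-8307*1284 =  - 2^2*3^3*13^1 * 71^1*107^1 = - 10666188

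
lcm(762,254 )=762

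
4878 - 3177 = 1701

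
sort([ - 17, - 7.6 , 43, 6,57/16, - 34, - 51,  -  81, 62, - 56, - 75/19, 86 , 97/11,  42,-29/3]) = [ - 81 , - 56 , - 51, - 34,-17, - 29/3 ,- 7.6, - 75/19,57/16,6,97/11, 42,43, 62, 86]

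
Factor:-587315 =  - 5^1*101^1*  1163^1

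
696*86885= 60471960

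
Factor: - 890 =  - 2^1*5^1 * 89^1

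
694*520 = 360880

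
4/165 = 4/165 = 0.02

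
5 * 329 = 1645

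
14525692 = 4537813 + 9987879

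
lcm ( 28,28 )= 28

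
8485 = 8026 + 459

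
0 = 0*50839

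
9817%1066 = 223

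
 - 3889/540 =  - 8 + 431/540 = - 7.20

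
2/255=2/255=0.01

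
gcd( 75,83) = 1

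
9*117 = 1053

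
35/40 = 7/8=0.88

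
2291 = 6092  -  3801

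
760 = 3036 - 2276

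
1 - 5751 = - 5750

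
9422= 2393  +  7029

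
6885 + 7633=14518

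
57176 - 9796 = 47380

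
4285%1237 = 574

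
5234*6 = 31404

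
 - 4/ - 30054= 2/15027 = 0.00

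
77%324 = 77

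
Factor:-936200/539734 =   -  468100/269867=- 2^2*5^2 * 13^(-1 )  *31^1 * 151^1*20759^( - 1)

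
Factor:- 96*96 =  - 2^10*3^2 = - 9216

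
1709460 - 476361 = 1233099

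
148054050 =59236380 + 88817670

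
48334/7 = 48334/7 = 6904.86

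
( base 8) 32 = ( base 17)19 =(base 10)26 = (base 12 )22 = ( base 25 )11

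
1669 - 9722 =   -  8053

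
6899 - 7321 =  - 422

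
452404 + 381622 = 834026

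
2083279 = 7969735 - 5886456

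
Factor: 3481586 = 2^1*1740793^1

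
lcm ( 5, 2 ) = 10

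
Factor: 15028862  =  2^1*31^1*223^1*1087^1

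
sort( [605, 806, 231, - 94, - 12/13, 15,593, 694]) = [ - 94, - 12/13,15,231 , 593,605,694,806]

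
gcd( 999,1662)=3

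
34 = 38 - 4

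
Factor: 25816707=3^2* 7^1*31^1*13219^1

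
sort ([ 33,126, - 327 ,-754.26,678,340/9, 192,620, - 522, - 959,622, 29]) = [-959, - 754.26, - 522,  -  327,29,33, 340/9,126,192 , 620, 622,678]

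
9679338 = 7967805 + 1711533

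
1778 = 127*14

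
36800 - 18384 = 18416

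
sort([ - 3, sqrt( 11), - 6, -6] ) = [ - 6,-6,-3, sqrt(11)]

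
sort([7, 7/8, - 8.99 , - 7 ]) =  [ - 8.99, - 7,7/8,7]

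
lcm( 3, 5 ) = 15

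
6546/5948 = 3273/2974 = 1.10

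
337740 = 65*5196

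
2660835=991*2685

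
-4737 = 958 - 5695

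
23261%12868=10393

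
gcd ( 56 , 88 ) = 8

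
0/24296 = 0   =  0.00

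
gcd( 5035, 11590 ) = 95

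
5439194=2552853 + 2886341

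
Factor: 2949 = 3^1 * 983^1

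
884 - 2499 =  - 1615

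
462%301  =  161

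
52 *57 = 2964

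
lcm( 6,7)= 42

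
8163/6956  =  8163/6956 = 1.17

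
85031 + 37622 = 122653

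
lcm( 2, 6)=6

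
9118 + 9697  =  18815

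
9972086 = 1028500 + 8943586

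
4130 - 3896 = 234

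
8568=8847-279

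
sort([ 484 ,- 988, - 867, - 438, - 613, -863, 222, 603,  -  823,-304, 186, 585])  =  [-988,- 867, - 863, - 823 ,  -  613,-438 ,- 304, 186, 222, 484, 585, 603]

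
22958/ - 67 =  -22958/67 = -342.66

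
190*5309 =1008710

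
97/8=97/8= 12.12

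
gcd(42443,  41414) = 1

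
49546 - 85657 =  - 36111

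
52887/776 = 52887/776 = 68.15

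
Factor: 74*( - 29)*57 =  - 2^1 * 3^1*19^1*29^1*37^1 = -122322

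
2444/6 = 407+1/3 = 407.33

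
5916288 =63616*93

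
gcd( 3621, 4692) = 51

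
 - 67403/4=-16851 + 1/4 = - 16850.75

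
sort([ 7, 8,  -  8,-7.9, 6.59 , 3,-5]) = [ - 8,-7.9, -5, 3,  6.59,7, 8]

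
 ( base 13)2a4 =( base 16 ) 1D8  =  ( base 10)472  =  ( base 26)i4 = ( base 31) F7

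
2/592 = 1/296 = 0.00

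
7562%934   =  90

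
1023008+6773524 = 7796532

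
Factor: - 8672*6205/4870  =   - 5380976/487 = - 2^4 * 17^1 * 73^1*271^1*487^(-1)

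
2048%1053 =995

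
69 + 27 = 96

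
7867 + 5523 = 13390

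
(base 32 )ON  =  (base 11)65A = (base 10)791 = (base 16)317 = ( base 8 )1427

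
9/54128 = 9/54128 = 0.00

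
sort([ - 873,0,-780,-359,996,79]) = [-873, - 780,-359,0, 79,996]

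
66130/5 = 13226 = 13226.00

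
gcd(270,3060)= 90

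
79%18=7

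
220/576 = 55/144 = 0.38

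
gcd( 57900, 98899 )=1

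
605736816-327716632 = 278020184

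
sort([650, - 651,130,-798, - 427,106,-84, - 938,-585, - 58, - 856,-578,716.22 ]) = [ - 938  , - 856, - 798,-651, - 585, - 578, - 427, - 84, - 58,106,130,650,  716.22]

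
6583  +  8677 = 15260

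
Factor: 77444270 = 2^1*5^1*7744427^1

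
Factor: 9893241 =3^2*1099249^1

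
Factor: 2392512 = 2^6*3^1*17^1 * 733^1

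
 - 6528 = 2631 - 9159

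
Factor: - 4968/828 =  - 2^1*3^1= -6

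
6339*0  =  0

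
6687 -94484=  - 87797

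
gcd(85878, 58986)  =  18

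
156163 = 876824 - 720661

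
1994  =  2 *997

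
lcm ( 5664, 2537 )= 243552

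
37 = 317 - 280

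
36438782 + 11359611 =47798393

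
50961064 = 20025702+30935362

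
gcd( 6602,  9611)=1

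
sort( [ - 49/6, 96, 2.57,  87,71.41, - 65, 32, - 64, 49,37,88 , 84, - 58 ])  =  [ - 65, - 64,  -  58, - 49/6, 2.57, 32, 37 , 49,71.41, 84, 87,  88, 96]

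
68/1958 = 34/979 = 0.03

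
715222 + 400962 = 1116184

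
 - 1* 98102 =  - 98102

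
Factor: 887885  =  5^1*239^1*743^1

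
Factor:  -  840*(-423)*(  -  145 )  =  -51521400 = -  2^3*3^3 *5^2*7^1*29^1*47^1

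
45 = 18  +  27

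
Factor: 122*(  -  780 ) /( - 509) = 2^3*3^1 *5^1*13^1 * 61^1*509^ ( - 1) = 95160/509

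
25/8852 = 25/8852 = 0.00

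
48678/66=737  +  6/11 = 737.55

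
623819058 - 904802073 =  - 280983015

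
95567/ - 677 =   -  142 + 567/677 = -141.16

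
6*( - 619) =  - 3714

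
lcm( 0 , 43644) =0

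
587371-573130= 14241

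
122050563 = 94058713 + 27991850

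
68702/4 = 34351/2 = 17175.50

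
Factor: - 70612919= -13^1*5431763^1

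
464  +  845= 1309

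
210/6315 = 14/421 = 0.03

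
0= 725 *0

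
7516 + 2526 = 10042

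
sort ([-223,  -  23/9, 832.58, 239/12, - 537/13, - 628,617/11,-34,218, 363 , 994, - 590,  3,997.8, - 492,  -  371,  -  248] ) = [ - 628, - 590, -492, - 371,-248, - 223,-537/13,-34, - 23/9, 3 , 239/12,617/11, 218,363, 832.58, 994,997.8 ]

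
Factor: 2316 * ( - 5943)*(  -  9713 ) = 2^2* 3^2*7^1  *  11^1*193^1*283^1*883^1 = 133689615444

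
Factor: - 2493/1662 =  - 3/2 = - 2^( - 1)*3^1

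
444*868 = 385392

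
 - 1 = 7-8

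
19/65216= 19/65216  =  0.00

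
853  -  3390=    - 2537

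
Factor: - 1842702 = -2^1 *3^1*31^1 * 9907^1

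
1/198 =1/198 = 0.01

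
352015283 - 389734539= - 37719256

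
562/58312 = 281/29156 = 0.01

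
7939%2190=1369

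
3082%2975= 107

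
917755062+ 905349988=1823105050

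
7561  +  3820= 11381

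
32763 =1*32763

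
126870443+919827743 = 1046698186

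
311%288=23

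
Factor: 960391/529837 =977/539 = 7^ ( - 2)*11^( - 1 )*977^1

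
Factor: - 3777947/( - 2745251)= 59^1 * 64033^1 * 2745251^( - 1)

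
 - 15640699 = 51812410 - 67453109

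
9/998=9/998= 0.01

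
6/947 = 6/947=0.01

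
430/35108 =215/17554 = 0.01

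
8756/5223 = 8756/5223=1.68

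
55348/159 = 55348/159 = 348.10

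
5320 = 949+4371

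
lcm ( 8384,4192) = 8384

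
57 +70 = 127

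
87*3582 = 311634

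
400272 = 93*4304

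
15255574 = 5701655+9553919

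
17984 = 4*4496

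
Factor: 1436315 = 5^1*83^1*3461^1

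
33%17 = 16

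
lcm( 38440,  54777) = 2191080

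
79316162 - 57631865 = 21684297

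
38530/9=38530/9 = 4281.11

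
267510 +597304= 864814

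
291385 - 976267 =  - 684882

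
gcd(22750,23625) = 875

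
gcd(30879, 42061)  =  1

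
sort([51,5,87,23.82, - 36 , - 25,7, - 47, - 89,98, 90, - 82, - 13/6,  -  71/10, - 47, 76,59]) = [-89 , - 82, - 47, - 47, - 36, - 25,-71/10,  -  13/6, 5,7, 23.82,51, 59, 76,  87,90,98 ]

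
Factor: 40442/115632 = 2^ (  -  3)*3^(-2)*11^(-1 )*277^1 = 277/792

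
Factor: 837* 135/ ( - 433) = - 3^6*5^1 * 31^1 * 433^(-1 )  =  - 112995/433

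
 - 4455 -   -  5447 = 992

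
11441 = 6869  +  4572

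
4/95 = 4/95 = 0.04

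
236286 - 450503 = -214217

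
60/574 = 30/287 = 0.10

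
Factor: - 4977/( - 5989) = 3^2*7^1*53^ ( - 1)*79^1*113^( - 1 )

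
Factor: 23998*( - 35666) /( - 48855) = 855912668/48855 = 2^2 * 3^( - 1 )*5^( - 1 )*13^2 * 17^1*71^1*1049^1*3257^( - 1)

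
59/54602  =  59/54602 = 0.00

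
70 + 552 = 622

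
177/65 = 2 + 47/65  =  2.72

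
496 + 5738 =6234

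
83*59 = 4897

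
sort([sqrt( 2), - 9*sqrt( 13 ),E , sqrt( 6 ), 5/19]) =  [ -9*sqrt(13 ),5/19, sqrt(2),sqrt ( 6), E ]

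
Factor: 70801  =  101^1 * 701^1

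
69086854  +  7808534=76895388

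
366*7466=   2732556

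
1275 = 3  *425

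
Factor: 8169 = 3^1*7^1*389^1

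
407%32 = 23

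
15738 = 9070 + 6668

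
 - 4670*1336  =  -6239120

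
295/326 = 295/326 = 0.90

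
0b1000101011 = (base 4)20223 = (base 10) 555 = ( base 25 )m5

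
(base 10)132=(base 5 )1012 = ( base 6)340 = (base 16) 84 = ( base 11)110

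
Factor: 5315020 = 2^2*5^1* 293^1* 907^1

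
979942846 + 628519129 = 1608461975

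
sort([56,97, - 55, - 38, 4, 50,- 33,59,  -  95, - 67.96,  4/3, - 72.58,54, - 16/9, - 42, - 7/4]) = [ - 95 , - 72.58, - 67.96,-55, - 42, - 38, - 33,-16/9,-7/4,4/3,  4, 50,54,56,59, 97] 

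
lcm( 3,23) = 69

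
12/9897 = 4/3299  =  0.00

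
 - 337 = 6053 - 6390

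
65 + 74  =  139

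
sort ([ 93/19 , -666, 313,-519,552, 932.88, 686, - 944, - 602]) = [- 944, - 666,-602,  -  519,  93/19 , 313, 552,686, 932.88 ] 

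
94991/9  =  10554 + 5/9 = 10554.56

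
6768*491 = 3323088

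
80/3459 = 80/3459  =  0.02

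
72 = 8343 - 8271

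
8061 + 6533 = 14594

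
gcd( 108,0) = 108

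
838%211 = 205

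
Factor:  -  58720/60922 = -80/83 = -  2^4*5^1*  83^(  -  1)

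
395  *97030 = 38326850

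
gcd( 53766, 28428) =618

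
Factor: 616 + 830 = 1446= 2^1*3^1*241^1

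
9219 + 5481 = 14700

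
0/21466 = 0= 0.00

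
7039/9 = 782 + 1/9 = 782.11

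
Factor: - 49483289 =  - 97^1 * 510137^1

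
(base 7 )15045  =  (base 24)74L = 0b1000000110101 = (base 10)4149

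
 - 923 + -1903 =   -  2826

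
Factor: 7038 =2^1*3^2*17^1*23^1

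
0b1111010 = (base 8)172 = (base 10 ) 122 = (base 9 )145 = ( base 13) 95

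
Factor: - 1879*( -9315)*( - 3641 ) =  - 3^4*5^1*11^1*23^1*331^1 * 1879^1 = -  63728004285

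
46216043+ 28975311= 75191354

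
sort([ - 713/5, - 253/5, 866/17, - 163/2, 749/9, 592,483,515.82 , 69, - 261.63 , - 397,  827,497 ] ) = [ - 397, - 261.63,- 713/5, - 163/2, - 253/5,866/17,69, 749/9,483, 497,515.82, 592, 827]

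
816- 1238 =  - 422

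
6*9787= 58722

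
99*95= 9405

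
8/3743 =8/3743 = 0.00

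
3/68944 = 3/68944 = 0.00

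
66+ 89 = 155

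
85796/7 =85796/7 = 12256.57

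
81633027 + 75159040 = 156792067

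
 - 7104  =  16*( - 444)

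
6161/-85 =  - 6161/85 = -72.48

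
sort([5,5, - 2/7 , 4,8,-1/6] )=[-2/7, -1/6, 4, 5,5,8]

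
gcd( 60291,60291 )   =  60291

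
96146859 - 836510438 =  - 740363579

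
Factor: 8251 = 37^1*223^1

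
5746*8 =45968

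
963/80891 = 963/80891 = 0.01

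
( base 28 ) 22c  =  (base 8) 3144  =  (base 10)1636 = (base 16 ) 664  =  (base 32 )1j4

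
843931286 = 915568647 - 71637361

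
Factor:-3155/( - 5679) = 3^( - 2 )*5^1 = 5/9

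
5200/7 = 5200/7  =  742.86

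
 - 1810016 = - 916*1976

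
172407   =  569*303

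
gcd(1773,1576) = 197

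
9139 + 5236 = 14375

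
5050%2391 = 268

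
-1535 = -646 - 889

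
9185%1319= 1271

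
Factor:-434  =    -  2^1*7^1*31^1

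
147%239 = 147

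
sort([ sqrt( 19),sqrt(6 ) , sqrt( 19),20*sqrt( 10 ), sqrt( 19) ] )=[sqrt( 6),  sqrt(19),sqrt( 19 ),sqrt( 19),20*sqrt( 10 )]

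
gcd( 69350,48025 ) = 25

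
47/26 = 1+ 21/26 = 1.81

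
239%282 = 239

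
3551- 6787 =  - 3236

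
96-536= - 440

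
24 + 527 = 551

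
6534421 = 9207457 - 2673036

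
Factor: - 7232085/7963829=  -  3^4*5^1*7^1*587^( - 1)*2551^1*13567^( - 1)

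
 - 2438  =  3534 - 5972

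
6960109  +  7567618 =14527727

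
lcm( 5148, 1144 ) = 10296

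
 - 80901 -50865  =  -131766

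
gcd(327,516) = 3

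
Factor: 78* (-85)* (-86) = 2^2*3^1*5^1*13^1*17^1*43^1 = 570180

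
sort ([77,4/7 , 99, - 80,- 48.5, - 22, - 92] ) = [ - 92,-80,-48.5, - 22,4/7,77 , 99 ] 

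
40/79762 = 20/39881= 0.00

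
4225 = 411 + 3814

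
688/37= 688/37 = 18.59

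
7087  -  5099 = 1988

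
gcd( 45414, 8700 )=174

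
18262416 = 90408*202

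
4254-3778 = 476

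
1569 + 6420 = 7989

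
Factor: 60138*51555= 2^1*3^3*5^1*7^1*13^1*257^1*491^1  =  3100414590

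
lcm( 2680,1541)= 61640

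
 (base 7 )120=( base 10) 63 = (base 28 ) 27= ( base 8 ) 77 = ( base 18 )39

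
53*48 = 2544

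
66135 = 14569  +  51566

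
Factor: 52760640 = 2^6*3^1 * 5^1*54959^1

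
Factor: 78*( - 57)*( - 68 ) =2^3*3^2*13^1*17^1*19^1 = 302328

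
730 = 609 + 121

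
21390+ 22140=43530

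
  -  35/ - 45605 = 1/1303 = 0.00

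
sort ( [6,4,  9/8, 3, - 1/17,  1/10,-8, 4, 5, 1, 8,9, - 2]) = [ - 8, - 2, - 1/17 , 1/10, 1, 9/8, 3, 4, 4, 5, 6, 8,9] 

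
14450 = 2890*5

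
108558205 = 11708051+96850154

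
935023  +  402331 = 1337354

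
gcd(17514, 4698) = 18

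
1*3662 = 3662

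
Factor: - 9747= - 3^3*19^2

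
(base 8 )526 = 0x156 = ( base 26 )D4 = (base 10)342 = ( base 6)1330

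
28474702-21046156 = 7428546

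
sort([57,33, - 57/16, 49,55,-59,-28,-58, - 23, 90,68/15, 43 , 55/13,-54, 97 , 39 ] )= [-59, - 58, - 54,-28,-23,-57/16,55/13,68/15,33,39, 43,  49, 55,57, 90,97]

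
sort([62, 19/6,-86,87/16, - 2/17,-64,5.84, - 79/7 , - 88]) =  [ - 88, - 86, - 64,-79/7, - 2/17,19/6,87/16  ,  5.84,62 ]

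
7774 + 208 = 7982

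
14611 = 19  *769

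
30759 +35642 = 66401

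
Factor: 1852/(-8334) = -2^1*3^( - 2) =-  2/9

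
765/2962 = 765/2962 = 0.26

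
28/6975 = 28/6975 = 0.00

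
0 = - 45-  - 45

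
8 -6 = 2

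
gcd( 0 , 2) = 2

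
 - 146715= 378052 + -524767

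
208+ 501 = 709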